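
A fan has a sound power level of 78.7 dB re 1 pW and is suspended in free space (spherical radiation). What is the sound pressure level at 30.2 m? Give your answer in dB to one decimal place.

38.1 dB

L_p = L_w − 10·log₁₀(4π·r²) with r = 30.2 m.
4π·r² = 1.146e+04 m², 10·log₁₀ of that is 40.592 dB.
L_p = 78.7 − 40.592 = 38.11 dB.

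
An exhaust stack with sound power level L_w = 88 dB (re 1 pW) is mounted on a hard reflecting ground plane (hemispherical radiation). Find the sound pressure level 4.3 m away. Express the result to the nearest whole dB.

67 dB

L_p = L_w − 10·log₁₀(2π·r²) with r = 4.3 m.
2π·r² = 116.2 m², 10·log₁₀ of that is 20.651 dB.
L_p = 88 − 20.651 = 67.35 dB.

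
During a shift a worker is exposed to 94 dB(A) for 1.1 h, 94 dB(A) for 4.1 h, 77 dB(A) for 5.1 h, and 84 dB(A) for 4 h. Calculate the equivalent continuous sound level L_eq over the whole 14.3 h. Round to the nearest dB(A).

The energy average is taken in the linear domain: L_eq = 10·log₁₀[(Σ tᵢ·10^(Lᵢ/10))/T], T = 14.3 h.
Σ tᵢ·10^(Lᵢ/10) = 1.1·10^(94/10) + 4.1·10^(94/10) + 5.1·10^(77/10) + 4·10^(84/10) = 1.432e+10.
L_eq = 10·log₁₀(1.432e+10/14.3) = 90.01 dB(A).

90 dB(A)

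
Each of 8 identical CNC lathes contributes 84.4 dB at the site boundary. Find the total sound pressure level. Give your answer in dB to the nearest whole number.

93 dB

L_total = L₁ + 10·log₁₀ N for N identical incoherent sources.
L_total = 84.4 + 10·log₁₀(8) = 84.4 + 9.031 = 93.43 dB.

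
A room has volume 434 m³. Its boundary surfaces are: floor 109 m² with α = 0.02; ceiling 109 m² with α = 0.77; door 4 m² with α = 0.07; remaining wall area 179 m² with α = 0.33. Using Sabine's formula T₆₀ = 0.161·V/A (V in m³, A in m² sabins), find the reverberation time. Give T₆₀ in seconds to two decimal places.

Summing Sᵢαᵢ: 109·0.02 + 109·0.77 + 4·0.07 + 179·0.33 = 145.46 m².
T₆₀ = 0.161 × 434 / 145.46 = 0.480 s.

0.48 s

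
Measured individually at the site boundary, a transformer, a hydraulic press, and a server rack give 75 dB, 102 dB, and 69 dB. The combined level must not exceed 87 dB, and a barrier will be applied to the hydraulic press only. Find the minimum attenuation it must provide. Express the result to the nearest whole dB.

Fixed contribution from the other sources: Σ 10^(L/10) = 10^(75/10) + 10^(69/10) = 3.957e+07 (75.97 dB).
The limit corresponds to 10^(87/10) = 5.012e+08; subtracting the fixed part leaves 4.616e+08 for the hydraulic press, i.e. 86.64 dB.
So the hydraulic press must be reduced from 102 to 86.64 dB: IL = 15.36 dB.

15 dB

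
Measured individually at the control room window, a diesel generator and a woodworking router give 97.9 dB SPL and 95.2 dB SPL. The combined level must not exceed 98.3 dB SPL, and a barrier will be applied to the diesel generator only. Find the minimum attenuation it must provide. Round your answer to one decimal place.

Everything except the diesel generator sums to 10^(95.2/10) = 3.311e+09 in linear terms, 95.20 dB SPL.
To meet 98.3 dB SPL overall, the treated diesel generator may contribute at most 10^(98.3/10) − 3.311e+09 = 3.450e+09, i.e. 95.38 dB SPL.
So the diesel generator must be reduced from 97.9 to 95.38 dB SPL: IL = 2.52 dB.

2.5 dB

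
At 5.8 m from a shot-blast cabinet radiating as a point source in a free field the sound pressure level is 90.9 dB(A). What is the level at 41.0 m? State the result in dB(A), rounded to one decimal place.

73.9 dB(A)

Spherical spreading from a point source gives a 20·log₁₀(r₂/r₁) drop.
L₂ = 90.9 − 20·log₁₀(41.0/5.8) = 90.9 − 16.987 = 73.91 dB(A).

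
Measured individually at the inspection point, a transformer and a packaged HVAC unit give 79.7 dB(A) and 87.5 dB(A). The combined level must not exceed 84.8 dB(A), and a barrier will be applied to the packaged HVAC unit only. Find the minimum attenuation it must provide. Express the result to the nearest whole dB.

The untreated sources together contribute 10^(79.7/10) = 9.333e+07, i.e. 79.70 dB(A).
To meet 84.8 dB(A) overall, the treated packaged HVAC unit may contribute at most 10^(84.8/10) − 9.333e+07 = 2.087e+08, i.e. 83.19 dB(A).
Required insertion loss = 87.5 − 83.19 = 4.31 dB.

4 dB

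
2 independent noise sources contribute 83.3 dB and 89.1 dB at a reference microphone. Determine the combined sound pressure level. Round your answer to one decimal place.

90.1 dB

Incoherent sources combine by intensity addition: L_total = 10·log₁₀(Σ 10^(L_i/10)).
Σ 10^(L/10) = 10^(83.3/10) + 10^(89.1/10) = 1.027e+09.
L_total = 10·log₁₀(1.027e+09) = 90.11 dB.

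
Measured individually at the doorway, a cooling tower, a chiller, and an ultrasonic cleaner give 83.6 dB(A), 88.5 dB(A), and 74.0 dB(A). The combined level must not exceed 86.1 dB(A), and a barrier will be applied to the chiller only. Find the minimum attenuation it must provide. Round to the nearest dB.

Everything except the chiller sums to 10^(83.6/10) + 10^(74.0/10) = 2.542e+08 in linear terms, 84.05 dB(A).
To meet 86.1 dB(A) overall, the treated chiller may contribute at most 10^(86.1/10) − 2.542e+08 = 1.532e+08, i.e. 81.85 dB(A).
Required insertion loss = 88.5 − 81.85 = 6.65 dB.

7 dB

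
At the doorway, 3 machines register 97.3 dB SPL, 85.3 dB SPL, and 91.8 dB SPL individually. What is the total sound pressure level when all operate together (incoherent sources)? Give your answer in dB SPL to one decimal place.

Incoherent sources combine by intensity addition: L_total = 10·log₁₀(Σ 10^(L_i/10)).
Σ 10^(L/10) = 10^(97.3/10) + 10^(85.3/10) + 10^(91.8/10) = 7.223e+09.
L_total = 10·log₁₀(7.223e+09) = 98.59 dB SPL.

98.6 dB SPL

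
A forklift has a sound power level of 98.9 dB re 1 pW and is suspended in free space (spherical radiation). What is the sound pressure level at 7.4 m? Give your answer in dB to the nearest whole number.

71 dB

The power spreads over a sphere of area 4π·r², so L_p = L_w − 10·log₁₀(4π·r²).
4π·r² = 688.1 m², 10·log₁₀ of that is 28.377 dB.
L_p = 98.9 − 28.377 = 70.52 dB.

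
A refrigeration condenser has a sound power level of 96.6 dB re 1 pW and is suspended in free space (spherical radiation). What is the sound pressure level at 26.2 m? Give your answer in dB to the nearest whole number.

57 dB

Free-field spherical radiation: L_p = L_w − 10·log₁₀(4π·r²), r = 26.2 m.
4π·r² = 8626 m², 10·log₁₀ of that is 39.358 dB.
L_p = 96.6 − 39.358 = 57.24 dB.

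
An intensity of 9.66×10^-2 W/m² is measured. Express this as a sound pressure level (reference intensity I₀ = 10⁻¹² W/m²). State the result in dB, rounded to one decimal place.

109.8 dB

L = 10·log₁₀(I/I₀) = 10·log₁₀(9.66×10^-2/10⁻¹²) = 10·log₁₀(9.66×10^10).
L = 10·(0.9850 + 10) = 109.85 dB.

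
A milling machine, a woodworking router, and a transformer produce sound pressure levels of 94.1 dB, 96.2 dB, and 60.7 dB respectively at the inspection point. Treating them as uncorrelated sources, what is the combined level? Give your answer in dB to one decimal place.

Incoherent sources combine by intensity addition: L_total = 10·log₁₀(Σ 10^(L_i/10)).
Σ 10^(L/10) = 10^(94.1/10) + 10^(96.2/10) + 10^(60.7/10) = 6.740e+09.
L_total = 10·log₁₀(6.740e+09) = 98.29 dB.

98.3 dB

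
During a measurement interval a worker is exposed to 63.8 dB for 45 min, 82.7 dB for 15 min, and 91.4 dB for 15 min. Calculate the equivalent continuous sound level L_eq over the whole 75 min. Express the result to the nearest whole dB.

85 dB

Weight each interval's intensity by its duration and average over T = 75 min:
Σ tᵢ·10^(Lᵢ/10) = 45·10^(63.8/10) + 15·10^(82.7/10) + 15·10^(91.4/10) = 2.361e+10.
L_eq = 10·log₁₀(2.361e+10/75) = 84.98 dB.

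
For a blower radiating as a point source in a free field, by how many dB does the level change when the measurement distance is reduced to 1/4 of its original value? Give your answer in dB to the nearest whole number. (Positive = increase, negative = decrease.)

With spherical spreading the level changes by −20·log₁₀(r₂/r₁).
ΔL = −20·log₁₀(0.25) = +12.04 dB.

+12 dB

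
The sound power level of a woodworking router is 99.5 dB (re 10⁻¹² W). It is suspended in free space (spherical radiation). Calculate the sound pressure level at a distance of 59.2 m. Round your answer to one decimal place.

L_p = L_w − 10·log₁₀(4π·r²) with r = 59.2 m.
4π·r² = 4.404e+04 m², 10·log₁₀ of that is 46.439 dB.
L_p = 99.5 − 46.439 = 53.06 dB.

53.1 dB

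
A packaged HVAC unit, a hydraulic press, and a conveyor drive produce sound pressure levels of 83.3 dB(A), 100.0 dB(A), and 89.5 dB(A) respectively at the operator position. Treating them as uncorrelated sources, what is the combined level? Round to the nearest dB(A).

100 dB(A)

Incoherent sources combine by intensity addition: L_total = 10·log₁₀(Σ 10^(L_i/10)).
Σ 10^(L/10) = 10^(83.3/10) + 10^(100.0/10) + 10^(89.5/10) = 1.111e+10.
L_total = 10·log₁₀(1.111e+10) = 100.46 dB(A).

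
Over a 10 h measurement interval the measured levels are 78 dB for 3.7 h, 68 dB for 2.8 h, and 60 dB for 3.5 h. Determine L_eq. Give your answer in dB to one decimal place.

74.1 dB

Weight each interval's intensity by its duration and average over T = 10 h:
Σ tᵢ·10^(Lᵢ/10) = 3.7·10^(78/10) + 2.8·10^(68/10) + 3.5·10^(60/10) = 2.546e+08.
L_eq = 10·log₁₀(2.546e+08/10) = 74.06 dB.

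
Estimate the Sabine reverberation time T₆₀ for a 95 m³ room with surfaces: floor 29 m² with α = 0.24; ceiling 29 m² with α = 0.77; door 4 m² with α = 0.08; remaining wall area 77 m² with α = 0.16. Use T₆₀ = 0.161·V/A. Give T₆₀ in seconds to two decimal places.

0.36 s

Summing Sᵢαᵢ: 29·0.24 + 29·0.77 + 4·0.08 + 77·0.16 = 41.93 m².
T₆₀ = 0.161·V/A = 0.161·95/41.93 = 0.365 s.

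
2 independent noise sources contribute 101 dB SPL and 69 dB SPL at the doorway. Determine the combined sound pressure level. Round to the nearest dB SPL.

Incoherent sources combine by intensity addition: L_total = 10·log₁₀(Σ 10^(L_i/10)).
Σ 10^(L/10) = 10^(101/10) + 10^(69/10) = 1.260e+10.
L_total = 10·log₁₀(1.260e+10) = 101.00 dB SPL.

101 dB SPL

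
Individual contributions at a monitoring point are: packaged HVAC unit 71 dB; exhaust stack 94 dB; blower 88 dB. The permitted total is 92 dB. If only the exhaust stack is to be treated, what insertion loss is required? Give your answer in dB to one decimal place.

Everything except the exhaust stack sums to 10^(71/10) + 10^(88/10) = 6.435e+08 in linear terms, 88.09 dB.
To meet 92 dB overall, the treated exhaust stack may contribute at most 10^(92/10) − 6.435e+08 = 9.413e+08, i.e. 89.74 dB.
So the exhaust stack must be reduced from 94 to 89.74 dB: IL = 4.26 dB.

4.3 dB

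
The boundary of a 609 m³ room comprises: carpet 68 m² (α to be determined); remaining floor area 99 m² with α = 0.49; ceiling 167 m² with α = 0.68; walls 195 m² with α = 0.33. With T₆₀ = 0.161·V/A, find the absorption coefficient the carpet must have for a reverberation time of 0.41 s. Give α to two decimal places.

Required total absorption A = 0.161·609/0.41 = 239.14 m².
Absorption from the other surfaces = 99·0.49 + 167·0.68 + 195·0.33 = 226.42 m², so the carpet must supply 12.72 m² over 68 m².
α = 12.72/68 = 0.187.

0.19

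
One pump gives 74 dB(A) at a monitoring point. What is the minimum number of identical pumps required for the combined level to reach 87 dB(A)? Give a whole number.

20

N identical sources give L₁ + 10·log₁₀ N, so require 10·log₁₀ N ≥ 87 − 74 = 13.0 dB.
N ≥ 10^(13.0/10) = 19.953, so N = 20.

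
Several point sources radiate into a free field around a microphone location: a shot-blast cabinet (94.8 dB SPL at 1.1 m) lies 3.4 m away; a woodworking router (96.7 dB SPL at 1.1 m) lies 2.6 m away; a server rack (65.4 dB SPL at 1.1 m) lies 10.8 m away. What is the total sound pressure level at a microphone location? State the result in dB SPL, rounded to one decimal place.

90.6 dB SPL

First find each source's level at the receiver (point-source: −20·log₁₀(r/r_ref)), then combine on an intensity basis.
shot-blast cabinet: 94.8 − 20·log₁₀(3.4/1.1) = 94.8 − 9.80 = 85.00 dB SPL.
woodworking router: 96.7 − 20·log₁₀(2.6/1.1) = 96.7 − 7.47 = 89.23 dB SPL.
server rack: 65.4 − 20·log₁₀(10.8/1.1) = 65.4 − 19.84 = 45.56 dB SPL.
Σ 10^(L/10) = 1.153e+09 → L_total = 10·log₁₀(1.153e+09) = 90.62 dB SPL.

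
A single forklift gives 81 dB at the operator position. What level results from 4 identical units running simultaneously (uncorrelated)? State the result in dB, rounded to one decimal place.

87.0 dB

N identical incoherent sources raise the level by 10·log₁₀ N.
L_total = 81 + 10·log₁₀(4) = 81 + 6.021 = 87.02 dB.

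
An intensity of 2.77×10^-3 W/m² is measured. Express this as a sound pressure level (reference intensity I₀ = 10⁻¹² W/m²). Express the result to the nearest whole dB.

I/I₀ = 2.77×10^-3/10⁻¹² = 2.77×10^9, and L = 10·log₁₀(I/I₀).
L = 10·(0.4425 + 9) = 94.42 dB.

94 dB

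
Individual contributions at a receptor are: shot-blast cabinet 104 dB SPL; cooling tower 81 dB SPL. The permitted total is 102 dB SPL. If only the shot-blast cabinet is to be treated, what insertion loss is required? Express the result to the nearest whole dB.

The untreated sources together contribute 10^(81/10) = 1.259e+08, i.e. 81.00 dB SPL.
The limit corresponds to 10^(102/10) = 1.585e+10; subtracting the fixed part leaves 1.572e+10 for the shot-blast cabinet, i.e. 101.97 dB SPL.
Required insertion loss = 104 − 101.97 = 2.03 dB.

2 dB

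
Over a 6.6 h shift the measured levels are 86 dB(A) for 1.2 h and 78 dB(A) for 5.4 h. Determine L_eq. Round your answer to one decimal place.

80.9 dB(A)

L_eq = 10·log₁₀[(1/T)·Σ tᵢ·10^(Lᵢ/10)] with T = 6.6 h.
Σ tᵢ·10^(Lᵢ/10) = 1.2·10^(86/10) + 5.4·10^(78/10) = 8.184e+08.
L_eq = 10·log₁₀(8.184e+08/6.6) = 80.93 dB(A).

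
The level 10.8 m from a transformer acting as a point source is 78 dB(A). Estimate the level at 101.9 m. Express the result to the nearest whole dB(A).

Point-source attenuation: ΔL = 20·log₁₀(r₂/r₁) = 20·log₁₀(101.9/10.8) = 19.495 dB.
L₂ = 78 − 20·log₁₀(101.9/10.8) = 78 − 19.495 = 58.50 dB(A).

59 dB(A)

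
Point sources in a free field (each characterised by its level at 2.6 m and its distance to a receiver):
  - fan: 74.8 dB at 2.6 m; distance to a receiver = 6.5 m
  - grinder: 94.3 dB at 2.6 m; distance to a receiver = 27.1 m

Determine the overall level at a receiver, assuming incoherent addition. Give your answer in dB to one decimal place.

First find each source's level at the receiver (point-source: −20·log₁₀(r/r_ref)), then combine on an intensity basis.
fan: 74.8 − 20·log₁₀(6.5/2.6) = 74.8 − 7.96 = 66.84 dB.
grinder: 94.3 − 20·log₁₀(27.1/2.6) = 94.3 − 20.36 = 73.94 dB.
Σ 10^(L/10) = 2.961e+07 → L_total = 10·log₁₀(2.961e+07) = 74.71 dB.

74.7 dB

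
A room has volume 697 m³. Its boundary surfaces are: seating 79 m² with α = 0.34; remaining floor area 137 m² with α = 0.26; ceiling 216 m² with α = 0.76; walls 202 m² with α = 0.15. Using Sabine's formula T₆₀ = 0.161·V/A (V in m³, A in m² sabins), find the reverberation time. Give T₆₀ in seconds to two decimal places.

0.44 s

Total absorption A = 79·0.34 + 137·0.26 + 216·0.76 + 202·0.15 = 256.94 m² sabins.
T₆₀ = 0.161 × 697 / 256.94 = 0.437 s.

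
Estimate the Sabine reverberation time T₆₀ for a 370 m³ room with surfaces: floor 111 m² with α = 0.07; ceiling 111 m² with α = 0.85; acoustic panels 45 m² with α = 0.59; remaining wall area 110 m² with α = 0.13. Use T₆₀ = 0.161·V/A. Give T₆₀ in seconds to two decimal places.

Total absorption A = 111·0.07 + 111·0.85 + 45·0.59 + 110·0.13 = 142.97 m² sabins.
T₆₀ = 0.161 × 370 / 142.97 = 0.417 s.

0.42 s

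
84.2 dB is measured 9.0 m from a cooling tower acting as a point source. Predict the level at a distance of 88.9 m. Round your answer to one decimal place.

Point-source attenuation: ΔL = 20·log₁₀(r₂/r₁) = 20·log₁₀(88.9/9.0) = 19.893 dB.
L₂ = 84.2 − 20·log₁₀(88.9/9.0) = 84.2 − 19.893 = 64.31 dB.

64.3 dB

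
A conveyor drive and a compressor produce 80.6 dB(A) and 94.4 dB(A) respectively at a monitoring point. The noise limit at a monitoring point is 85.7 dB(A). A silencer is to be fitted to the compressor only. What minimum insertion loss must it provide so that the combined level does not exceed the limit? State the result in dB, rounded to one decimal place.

The untreated sources together contribute 10^(80.6/10) = 1.148e+08, i.e. 80.60 dB(A).
To meet 85.7 dB(A) overall, the treated compressor may contribute at most 10^(85.7/10) − 1.148e+08 = 2.567e+08, i.e. 84.09 dB(A).
So the compressor must be reduced from 94.4 to 84.09 dB(A): IL = 10.31 dB.

10.3 dB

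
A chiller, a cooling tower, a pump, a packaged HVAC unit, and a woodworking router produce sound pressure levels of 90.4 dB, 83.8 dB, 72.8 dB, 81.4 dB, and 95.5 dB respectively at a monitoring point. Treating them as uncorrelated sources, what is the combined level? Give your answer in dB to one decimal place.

97.0 dB

Incoherent sources combine by intensity addition: L_total = 10·log₁₀(Σ 10^(L_i/10)).
Σ 10^(L/10) = 10^(90.4/10) + 10^(83.8/10) + 10^(72.8/10) + 10^(81.4/10) + 10^(95.5/10) = 5.042e+09.
L_total = 10·log₁₀(5.042e+09) = 97.03 dB.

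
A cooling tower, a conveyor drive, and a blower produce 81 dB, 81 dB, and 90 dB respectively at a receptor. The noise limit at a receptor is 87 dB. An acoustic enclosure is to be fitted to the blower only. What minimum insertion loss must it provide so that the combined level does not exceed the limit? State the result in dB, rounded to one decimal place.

Fixed contribution from the other sources: Σ 10^(L/10) = 10^(81/10) + 10^(81/10) = 2.518e+08 (84.01 dB).
The limit corresponds to 10^(87/10) = 5.012e+08; subtracting the fixed part leaves 2.494e+08 for the blower, i.e. 83.97 dB.
Required insertion loss = 90 − 83.97 = 6.03 dB.

6.0 dB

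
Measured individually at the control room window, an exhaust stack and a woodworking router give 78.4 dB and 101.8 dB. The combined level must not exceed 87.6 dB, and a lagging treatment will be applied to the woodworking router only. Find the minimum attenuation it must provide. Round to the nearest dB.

15 dB

Everything except the woodworking router sums to 10^(78.4/10) = 6.918e+07 in linear terms, 78.40 dB.
The limit corresponds to 10^(87.6/10) = 5.754e+08; subtracting the fixed part leaves 5.063e+08 for the woodworking router, i.e. 87.04 dB.
So the woodworking router must be reduced from 101.8 to 87.04 dB: IL = 14.76 dB.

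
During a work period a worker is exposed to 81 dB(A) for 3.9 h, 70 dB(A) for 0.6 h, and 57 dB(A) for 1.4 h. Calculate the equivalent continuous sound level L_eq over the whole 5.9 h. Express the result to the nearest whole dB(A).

79 dB(A)

L_eq = 10·log₁₀[(1/T)·Σ tᵢ·10^(Lᵢ/10)] with T = 5.9 h.
Σ tᵢ·10^(Lᵢ/10) = 3.9·10^(81/10) + 0.6·10^(70/10) + 1.4·10^(57/10) = 4.977e+08.
L_eq = 10·log₁₀(4.977e+08/5.9) = 79.26 dB(A).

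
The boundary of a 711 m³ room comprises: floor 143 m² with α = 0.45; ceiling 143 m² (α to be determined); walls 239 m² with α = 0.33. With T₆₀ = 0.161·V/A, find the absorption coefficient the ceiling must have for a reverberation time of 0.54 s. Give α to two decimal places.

A = 0.161·V/T₆₀ = 0.161·711/0.54 = 211.98 m² sabins.
Absorption from the other surfaces = 143·0.45 + 239·0.33 = 143.22 m², so the ceiling must supply 68.76 m² over 143 m².
α = 68.76/143 = 0.481.

0.48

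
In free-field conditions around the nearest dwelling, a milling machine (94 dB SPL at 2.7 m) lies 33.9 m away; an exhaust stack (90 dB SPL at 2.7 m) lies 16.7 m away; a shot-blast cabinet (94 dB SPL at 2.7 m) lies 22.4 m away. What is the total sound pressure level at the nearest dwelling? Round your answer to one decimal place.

79.0 dB SPL

First find each source's level at the receiver (point-source: −20·log₁₀(r/r_ref)), then combine on an intensity basis.
milling machine: 94 − 20·log₁₀(33.9/2.7) = 94 − 21.98 = 72.02 dB SPL.
exhaust stack: 90 − 20·log₁₀(16.7/2.7) = 90 − 15.83 = 74.17 dB SPL.
shot-blast cabinet: 94 − 20·log₁₀(22.4/2.7) = 94 − 18.38 = 75.62 dB SPL.
Σ 10^(L/10) = 7.857e+07 → L_total = 10·log₁₀(7.857e+07) = 78.95 dB SPL.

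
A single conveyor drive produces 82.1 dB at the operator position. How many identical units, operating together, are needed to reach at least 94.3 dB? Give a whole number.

17

The shortfall is 94.3 − 82.1 = 12.2 dB, and N units add 10·log₁₀ N, so need 10·log₁₀ N ≥ 12.2.
N ≥ 10^(12.2/10) = 16.596, so N = 17.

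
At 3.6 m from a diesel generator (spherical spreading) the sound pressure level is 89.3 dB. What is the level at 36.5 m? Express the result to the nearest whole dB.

Point-source attenuation: ΔL = 20·log₁₀(r₂/r₁) = 20·log₁₀(36.5/3.6) = 20.120 dB.
L₂ = 89.3 − 20·log₁₀(36.5/3.6) = 89.3 − 20.120 = 69.18 dB.

69 dB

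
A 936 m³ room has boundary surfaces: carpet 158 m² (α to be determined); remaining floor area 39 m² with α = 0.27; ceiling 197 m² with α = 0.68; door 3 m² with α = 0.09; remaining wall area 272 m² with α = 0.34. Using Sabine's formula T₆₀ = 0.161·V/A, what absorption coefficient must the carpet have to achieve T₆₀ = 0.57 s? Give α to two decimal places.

A = 0.161·V/T₆₀ = 0.161·936/0.57 = 264.38 m² sabins.
Absorption from the other surfaces = 39·0.27 + 197·0.68 + 3·0.09 + 272·0.34 = 237.24 m², so the carpet must supply 27.14 m² over 158 m².
α = 27.14/158 = 0.172.

0.17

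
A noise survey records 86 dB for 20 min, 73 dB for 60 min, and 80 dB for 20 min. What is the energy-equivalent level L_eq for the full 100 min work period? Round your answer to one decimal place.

Weight each interval's intensity by its duration and average over T = 100 min:
Σ tᵢ·10^(Lᵢ/10) = 20·10^(86/10) + 60·10^(73/10) + 20·10^(80/10) = 1.116e+10.
L_eq = 10·log₁₀(1.116e+10/100) = 80.48 dB.

80.5 dB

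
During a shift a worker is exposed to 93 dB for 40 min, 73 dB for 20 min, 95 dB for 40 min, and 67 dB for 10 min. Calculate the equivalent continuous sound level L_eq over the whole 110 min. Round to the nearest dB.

93 dB

L_eq = 10·log₁₀[(1/T)·Σ tᵢ·10^(Lᵢ/10)] with T = 110 min.
Σ tᵢ·10^(Lᵢ/10) = 40·10^(93/10) + 20·10^(73/10) + 40·10^(95/10) + 10·10^(67/10) = 2.068e+11.
L_eq = 10·log₁₀(2.068e+11/110) = 92.74 dB.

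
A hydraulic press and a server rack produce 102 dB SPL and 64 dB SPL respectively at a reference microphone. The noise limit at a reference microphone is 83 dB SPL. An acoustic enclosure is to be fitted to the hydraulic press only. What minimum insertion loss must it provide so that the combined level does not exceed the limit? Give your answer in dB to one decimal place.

19.1 dB

Fixed contribution from the other source: Σ 10^(L/10) = 10^(64/10) = 2.512e+06 (64.00 dB SPL).
To meet 83 dB SPL overall, the treated hydraulic press may contribute at most 10^(83/10) − 2.512e+06 = 1.970e+08, i.e. 82.94 dB SPL.
So the hydraulic press must be reduced from 102 to 82.94 dB SPL: IL = 19.06 dB.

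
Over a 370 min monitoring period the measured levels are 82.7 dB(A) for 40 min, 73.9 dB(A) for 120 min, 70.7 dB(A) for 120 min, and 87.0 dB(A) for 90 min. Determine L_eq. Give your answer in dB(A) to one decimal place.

L_eq = 10·log₁₀[(1/T)·Σ tᵢ·10^(Lᵢ/10)] with T = 370 min.
Σ tᵢ·10^(Lᵢ/10) = 40·10^(82.7/10) + 120·10^(73.9/10) + 120·10^(70.7/10) + 90·10^(87.0/10) = 5.691e+10.
L_eq = 10·log₁₀(5.691e+10/370) = 81.87 dB(A).

81.9 dB(A)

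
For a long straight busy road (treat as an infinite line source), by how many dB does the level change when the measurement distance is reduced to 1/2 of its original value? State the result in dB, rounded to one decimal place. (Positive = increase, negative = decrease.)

+3.0 dB

A line source loses 3 dB per doubling of distance; generally ΔL = −10·log₁₀(r₂/r₁).
ΔL = −10·log₁₀(0.5) = +3.01 dB.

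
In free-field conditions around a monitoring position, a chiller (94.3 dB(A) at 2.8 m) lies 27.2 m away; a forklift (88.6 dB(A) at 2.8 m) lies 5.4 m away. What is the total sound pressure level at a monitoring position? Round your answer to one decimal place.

Apply inverse-square spreading to bring every level to the receiver, then sum 10^(L/10).
chiller: 94.3 − 20·log₁₀(27.2/2.8) = 94.3 − 19.75 = 74.55 dB(A).
forklift: 88.6 − 20·log₁₀(5.4/2.8) = 88.6 − 5.70 = 82.90 dB(A).
Σ 10^(L/10) = 2.233e+08 → L_total = 10·log₁₀(2.233e+08) = 83.49 dB(A).

83.5 dB(A)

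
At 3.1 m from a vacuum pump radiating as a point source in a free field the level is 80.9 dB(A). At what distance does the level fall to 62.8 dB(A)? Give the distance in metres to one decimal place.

24.9 m

The 18.1 dB drop corresponds to a distance ratio of 10^(18.1/20) for a point source.
r₂ = 3.1·10^((80.9−62.8)/20) = 3.1·10^(18.1/20) = 24.91 m.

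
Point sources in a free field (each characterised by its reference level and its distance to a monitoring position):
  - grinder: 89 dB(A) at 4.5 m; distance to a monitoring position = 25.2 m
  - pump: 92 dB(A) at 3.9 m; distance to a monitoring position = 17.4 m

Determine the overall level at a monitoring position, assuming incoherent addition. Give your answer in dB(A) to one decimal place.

Propagate each source to the receiver with L = L_ref − 20·log₁₀(r/r_ref), then add intensities.
grinder: 89 − 20·log₁₀(25.2/4.5) = 89 − 14.96 = 74.04 dB(A).
pump: 92 − 20·log₁₀(17.4/3.9) = 92 − 12.99 = 79.01 dB(A).
Σ 10^(L/10) = 1.050e+08 → L_total = 10·log₁₀(1.050e+08) = 80.21 dB(A).

80.2 dB(A)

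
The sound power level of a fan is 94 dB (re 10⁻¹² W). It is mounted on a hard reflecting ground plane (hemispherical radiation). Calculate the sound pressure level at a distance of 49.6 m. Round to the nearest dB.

52 dB

The power spreads over a hemisphere of area 2π·r², so L_p = L_w − 10·log₁₀(2π·r²).
2π·r² = 1.546e+04 m², 10·log₁₀ of that is 41.891 dB.
L_p = 94 − 41.891 = 52.11 dB.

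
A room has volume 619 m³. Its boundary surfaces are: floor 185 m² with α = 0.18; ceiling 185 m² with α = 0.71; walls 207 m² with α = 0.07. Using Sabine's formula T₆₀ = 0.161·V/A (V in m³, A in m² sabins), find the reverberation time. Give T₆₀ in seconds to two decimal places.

0.56 s

Summing Sᵢαᵢ: 185·0.18 + 185·0.71 + 207·0.07 = 179.14 m².
T₆₀ = 0.161 × 619 / 179.14 = 0.556 s.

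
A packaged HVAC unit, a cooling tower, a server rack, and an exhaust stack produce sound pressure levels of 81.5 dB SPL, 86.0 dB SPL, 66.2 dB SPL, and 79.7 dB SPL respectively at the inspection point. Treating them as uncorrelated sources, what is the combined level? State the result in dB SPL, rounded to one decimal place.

For uncorrelated sources the intensities add, so convert each level to linear form, sum, and take 10·log₁₀ of the total.
Σ 10^(L/10) = 10^(81.5/10) + 10^(86.0/10) + 10^(66.2/10) + 10^(79.7/10) = 6.369e+08.
L_total = 10·log₁₀(6.369e+08) = 88.04 dB SPL.

88.0 dB SPL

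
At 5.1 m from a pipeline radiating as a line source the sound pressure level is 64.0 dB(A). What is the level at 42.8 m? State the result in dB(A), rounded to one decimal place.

54.8 dB(A)

Line-source attenuation: ΔL = 10·log₁₀(r₂/r₁) = 10·log₁₀(42.8/5.1) = 9.239 dB.
L₂ = 64.0 − 10·log₁₀(42.8/5.1) = 64.0 − 9.239 = 54.76 dB(A).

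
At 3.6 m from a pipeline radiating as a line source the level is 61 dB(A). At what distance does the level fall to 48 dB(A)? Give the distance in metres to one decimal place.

Line-source spreading drops the level by 10·log₁₀(r₂/r₁); inverting, r₂/r₁ = 10^(ΔL/10).
r₂ = 3.6·10^((61−48)/10) = 3.6·10^(13.0/10) = 71.83 m.

71.8 m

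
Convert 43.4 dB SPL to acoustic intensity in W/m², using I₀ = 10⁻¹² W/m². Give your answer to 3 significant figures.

L = 10·log₁₀(I/I₀) ⇒ I = I₀·10^(L/10) = 10⁻¹² × 10^4.34.

2.19e-08 W/m²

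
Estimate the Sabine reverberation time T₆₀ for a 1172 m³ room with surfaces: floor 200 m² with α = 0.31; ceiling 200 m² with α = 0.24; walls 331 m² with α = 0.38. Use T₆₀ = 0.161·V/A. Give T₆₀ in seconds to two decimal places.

A = Σ Sᵢαᵢ = 200·0.31 + 200·0.24 + 331·0.38 = 235.78 m².
T₆₀ = 0.161 × 1172 / 235.78 = 0.800 s.

0.80 s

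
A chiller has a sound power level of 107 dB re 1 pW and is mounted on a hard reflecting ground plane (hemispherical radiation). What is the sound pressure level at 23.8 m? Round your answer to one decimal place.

L_p = L_w − 10·log₁₀(2π·r²) with r = 23.8 m.
2π·r² = 3559 m², 10·log₁₀ of that is 35.513 dB.
L_p = 107 − 35.513 = 71.49 dB.

71.5 dB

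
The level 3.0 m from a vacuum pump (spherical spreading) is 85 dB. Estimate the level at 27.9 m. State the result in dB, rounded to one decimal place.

65.6 dB

Point-source attenuation: ΔL = 20·log₁₀(r₂/r₁) = 20·log₁₀(27.9/3.0) = 19.370 dB.
L₂ = 85 − 20·log₁₀(27.9/3.0) = 85 − 19.370 = 65.63 dB.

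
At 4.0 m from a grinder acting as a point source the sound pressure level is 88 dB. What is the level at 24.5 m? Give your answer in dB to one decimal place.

Point-source attenuation: ΔL = 20·log₁₀(r₂/r₁) = 20·log₁₀(24.5/4.0) = 15.742 dB.
L₂ = 88 − 20·log₁₀(24.5/4.0) = 88 − 15.742 = 72.26 dB.

72.3 dB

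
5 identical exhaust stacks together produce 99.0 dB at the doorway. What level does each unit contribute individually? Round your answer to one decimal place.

Dividing the total intensity by 5 lowers the level by 10·log₁₀ 5 = 6.990 dB: L₁ = 99.0 − 6.990.

92.0 dB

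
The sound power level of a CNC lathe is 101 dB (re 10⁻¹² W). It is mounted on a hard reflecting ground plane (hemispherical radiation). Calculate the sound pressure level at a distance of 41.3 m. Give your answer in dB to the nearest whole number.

61 dB

Free-field hemispherical radiation: L_p = L_w − 10·log₁₀(2π·r²), r = 41.3 m.
2π·r² = 1.072e+04 m², 10·log₁₀ of that is 40.301 dB.
L_p = 101 − 40.301 = 60.70 dB.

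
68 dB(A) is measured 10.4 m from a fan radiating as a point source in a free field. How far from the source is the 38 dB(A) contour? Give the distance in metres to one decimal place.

For a point source L₁ − L₂ = 20·log₁₀(r₂/r₁), so r₂ = r₁·10^((L₁−L₂)/20).
r₂ = 10.4·10^((68−38)/20) = 10.4·10^(30.0/20) = 328.88 m.

328.9 m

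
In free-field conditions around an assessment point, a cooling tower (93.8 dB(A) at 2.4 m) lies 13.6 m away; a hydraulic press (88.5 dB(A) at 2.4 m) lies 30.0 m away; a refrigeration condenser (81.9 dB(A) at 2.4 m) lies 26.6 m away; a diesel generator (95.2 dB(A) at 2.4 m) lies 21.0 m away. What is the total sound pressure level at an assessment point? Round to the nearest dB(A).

81 dB(A)

Apply inverse-square spreading to bring every level to the receiver, then sum 10^(L/10).
cooling tower: 93.8 − 20·log₁₀(13.6/2.4) = 93.8 − 15.07 = 78.73 dB(A).
hydraulic press: 88.5 − 20·log₁₀(30.0/2.4) = 88.5 − 21.94 = 66.56 dB(A).
refrigeration condenser: 81.9 − 20·log₁₀(26.6/2.4) = 81.9 − 20.89 = 61.01 dB(A).
diesel generator: 95.2 − 20·log₁₀(21.0/2.4) = 95.2 − 18.84 = 76.36 dB(A).
Σ 10^(L/10) = 1.237e+08 → L_total = 10·log₁₀(1.237e+08) = 80.93 dB(A).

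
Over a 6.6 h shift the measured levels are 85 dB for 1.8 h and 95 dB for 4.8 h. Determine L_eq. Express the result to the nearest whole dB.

94 dB

The energy average is taken in the linear domain: L_eq = 10·log₁₀[(Σ tᵢ·10^(Lᵢ/10))/T], T = 6.6 h.
Σ tᵢ·10^(Lᵢ/10) = 1.8·10^(85/10) + 4.8·10^(95/10) = 1.575e+10.
L_eq = 10·log₁₀(1.575e+10/6.6) = 93.78 dB.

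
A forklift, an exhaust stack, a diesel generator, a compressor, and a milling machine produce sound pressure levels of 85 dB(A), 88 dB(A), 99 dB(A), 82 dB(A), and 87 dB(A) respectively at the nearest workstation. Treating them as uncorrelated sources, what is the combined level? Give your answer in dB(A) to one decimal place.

99.8 dB(A)

Incoherent sources combine by intensity addition: L_total = 10·log₁₀(Σ 10^(L_i/10)).
Σ 10^(L/10) = 10^(85/10) + 10^(88/10) + 10^(99/10) + 10^(82/10) + 10^(87/10) = 9.550e+09.
L_total = 10·log₁₀(9.550e+09) = 99.80 dB(A).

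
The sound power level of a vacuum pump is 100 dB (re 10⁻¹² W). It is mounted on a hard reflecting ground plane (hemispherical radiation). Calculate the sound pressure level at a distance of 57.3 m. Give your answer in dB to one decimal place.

The power spreads over a hemisphere of area 2π·r², so L_p = L_w − 10·log₁₀(2π·r²).
2π·r² = 2.063e+04 m², 10·log₁₀ of that is 43.145 dB.
L_p = 100 − 43.145 = 56.86 dB.

56.9 dB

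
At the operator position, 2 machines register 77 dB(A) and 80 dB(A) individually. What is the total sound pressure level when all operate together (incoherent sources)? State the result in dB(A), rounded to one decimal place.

81.8 dB(A)

For uncorrelated sources the intensities add, so convert each level to linear form, sum, and take 10·log₁₀ of the total.
Σ 10^(L/10) = 10^(77/10) + 10^(80/10) = 1.501e+08.
L_total = 10·log₁₀(1.501e+08) = 81.76 dB(A).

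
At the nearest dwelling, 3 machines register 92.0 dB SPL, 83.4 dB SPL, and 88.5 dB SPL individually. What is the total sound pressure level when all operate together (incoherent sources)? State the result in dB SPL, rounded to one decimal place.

For uncorrelated sources the intensities add, so convert each level to linear form, sum, and take 10·log₁₀ of the total.
Σ 10^(L/10) = 10^(92.0/10) + 10^(83.4/10) + 10^(88.5/10) = 2.512e+09.
L_total = 10·log₁₀(2.512e+09) = 94.00 dB SPL.

94.0 dB SPL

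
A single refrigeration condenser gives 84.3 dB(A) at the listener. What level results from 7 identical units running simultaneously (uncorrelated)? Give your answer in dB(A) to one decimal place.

L_total = L₁ + 10·log₁₀ N for N identical incoherent sources.
L_total = 84.3 + 10·log₁₀(7) = 84.3 + 8.451 = 92.75 dB(A).

92.8 dB(A)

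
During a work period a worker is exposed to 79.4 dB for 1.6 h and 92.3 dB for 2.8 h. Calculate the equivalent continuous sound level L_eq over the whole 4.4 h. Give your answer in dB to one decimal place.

L_eq = 10·log₁₀[(1/T)·Σ tᵢ·10^(Lᵢ/10)] with T = 4.4 h.
Σ tᵢ·10^(Lᵢ/10) = 1.6·10^(79.4/10) + 2.8·10^(92.3/10) = 4.894e+09.
L_eq = 10·log₁₀(4.894e+09/4.4) = 90.46 dB.

90.5 dB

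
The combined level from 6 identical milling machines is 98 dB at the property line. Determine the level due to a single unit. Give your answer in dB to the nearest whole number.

Dividing the total intensity by 6 lowers the level by 10·log₁₀ 6 = 7.782 dB: L₁ = 98 − 7.782.

90 dB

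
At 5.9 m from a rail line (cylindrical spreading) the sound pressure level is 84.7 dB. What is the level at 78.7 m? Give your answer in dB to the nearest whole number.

73 dB

Cylindrical spreading from a line source gives a 10·log₁₀(r₂/r₁) drop.
L₂ = 84.7 − 10·log₁₀(78.7/5.9) = 84.7 − 11.251 = 73.45 dB.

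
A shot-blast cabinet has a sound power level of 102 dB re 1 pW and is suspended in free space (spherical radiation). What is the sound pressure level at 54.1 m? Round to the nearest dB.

56 dB

The power spreads over a sphere of area 4π·r², so L_p = L_w − 10·log₁₀(4π·r²).
4π·r² = 3.678e+04 m², 10·log₁₀ of that is 45.656 dB.
L_p = 102 − 45.656 = 56.34 dB.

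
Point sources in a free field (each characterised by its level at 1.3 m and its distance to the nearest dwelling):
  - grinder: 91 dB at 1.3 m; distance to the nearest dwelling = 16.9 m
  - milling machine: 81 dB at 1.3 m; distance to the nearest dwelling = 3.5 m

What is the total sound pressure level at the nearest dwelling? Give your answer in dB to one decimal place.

73.9 dB

Apply inverse-square spreading to bring every level to the receiver, then sum 10^(L/10).
grinder: 91 − 20·log₁₀(16.9/1.3) = 91 − 22.28 = 68.72 dB.
milling machine: 81 − 20·log₁₀(3.5/1.3) = 81 − 8.60 = 72.40 dB.
Σ 10^(L/10) = 2.482e+07 → L_total = 10·log₁₀(2.482e+07) = 73.95 dB.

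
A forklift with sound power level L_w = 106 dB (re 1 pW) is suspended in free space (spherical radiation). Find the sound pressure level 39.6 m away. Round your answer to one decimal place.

The power spreads over a sphere of area 4π·r², so L_p = L_w − 10·log₁₀(4π·r²).
4π·r² = 1.971e+04 m², 10·log₁₀ of that is 42.946 dB.
L_p = 106 − 42.946 = 63.05 dB.

63.1 dB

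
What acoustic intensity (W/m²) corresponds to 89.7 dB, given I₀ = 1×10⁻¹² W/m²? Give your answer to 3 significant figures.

0.000933 W/m²

I = I₀·10^(L/10) = 10⁻¹² × 10^(89.7/10) = 10^(-3.030).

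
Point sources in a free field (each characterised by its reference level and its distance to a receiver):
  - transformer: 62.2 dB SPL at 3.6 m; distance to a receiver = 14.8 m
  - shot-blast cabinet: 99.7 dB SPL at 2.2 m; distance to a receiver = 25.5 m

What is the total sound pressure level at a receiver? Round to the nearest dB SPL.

Apply inverse-square spreading to bring every level to the receiver, then sum 10^(L/10).
transformer: 62.2 − 20·log₁₀(14.8/3.6) = 62.2 − 12.28 = 49.92 dB SPL.
shot-blast cabinet: 99.7 − 20·log₁₀(25.5/2.2) = 99.7 − 21.28 = 78.42 dB SPL.
Σ 10^(L/10) = 6.956e+07 → L_total = 10·log₁₀(6.956e+07) = 78.42 dB SPL.

78 dB SPL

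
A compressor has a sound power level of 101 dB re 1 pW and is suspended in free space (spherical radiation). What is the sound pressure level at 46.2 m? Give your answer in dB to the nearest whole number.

Free-field spherical radiation: L_p = L_w − 10·log₁₀(4π·r²), r = 46.2 m.
4π·r² = 2.682e+04 m², 10·log₁₀ of that is 44.285 dB.
L_p = 101 − 44.285 = 56.72 dB.

57 dB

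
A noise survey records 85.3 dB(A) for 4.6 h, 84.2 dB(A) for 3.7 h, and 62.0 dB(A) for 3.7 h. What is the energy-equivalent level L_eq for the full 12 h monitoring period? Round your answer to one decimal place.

L_eq = 10·log₁₀[(1/T)·Σ tᵢ·10^(Lᵢ/10)] with T = 12 h.
Σ tᵢ·10^(Lᵢ/10) = 4.6·10^(85.3/10) + 3.7·10^(84.2/10) + 3.7·10^(62.0/10) = 2.538e+09.
L_eq = 10·log₁₀(2.538e+09/12) = 83.25 dB(A).

83.3 dB(A)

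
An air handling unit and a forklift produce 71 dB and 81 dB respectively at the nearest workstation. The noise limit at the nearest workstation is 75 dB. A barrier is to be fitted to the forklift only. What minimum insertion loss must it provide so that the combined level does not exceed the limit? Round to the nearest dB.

Everything except the forklift sums to 10^(71/10) = 1.259e+07 in linear terms, 71.00 dB.
The limit corresponds to 10^(75/10) = 3.162e+07; subtracting the fixed part leaves 1.903e+07 for the forklift, i.e. 72.80 dB.
So the forklift must be reduced from 81 to 72.80 dB: IL = 8.20 dB.

8 dB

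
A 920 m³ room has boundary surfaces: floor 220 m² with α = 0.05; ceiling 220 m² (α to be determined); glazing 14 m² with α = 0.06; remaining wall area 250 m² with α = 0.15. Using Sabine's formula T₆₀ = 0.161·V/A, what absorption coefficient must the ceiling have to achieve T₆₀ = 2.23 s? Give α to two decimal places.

Required total absorption A = 0.161·920/2.23 = 66.42 m².
Absorption from the other surfaces = 220·0.05 + 14·0.06 + 250·0.15 = 49.34 m², so the ceiling must supply 17.08 m² over 220 m².
α = 17.08/220 = 0.078.

0.08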